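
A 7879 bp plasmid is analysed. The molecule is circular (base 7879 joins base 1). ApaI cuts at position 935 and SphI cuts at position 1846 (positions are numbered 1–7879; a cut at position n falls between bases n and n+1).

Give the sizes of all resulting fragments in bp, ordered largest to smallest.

Combined cut positions (sorted): 935, 1846.
Circular molecule, 2 cuts → 2 fragments:
  1846 − 935 = 911 bp
  wrap: 7879 − 1846 + 935 = 6968 bp
Sorted largest to smallest: 6968, 911 bp.

6968, 911 bp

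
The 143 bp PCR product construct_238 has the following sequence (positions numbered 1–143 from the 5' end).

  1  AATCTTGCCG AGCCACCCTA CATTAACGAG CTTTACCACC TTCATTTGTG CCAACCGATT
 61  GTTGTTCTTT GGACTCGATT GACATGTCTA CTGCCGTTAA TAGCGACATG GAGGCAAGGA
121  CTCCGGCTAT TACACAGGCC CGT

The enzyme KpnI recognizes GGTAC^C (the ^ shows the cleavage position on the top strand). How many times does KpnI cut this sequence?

No occurrence of GGTACC is present in the sequence.
KpnI does not cut: 0 sites.

0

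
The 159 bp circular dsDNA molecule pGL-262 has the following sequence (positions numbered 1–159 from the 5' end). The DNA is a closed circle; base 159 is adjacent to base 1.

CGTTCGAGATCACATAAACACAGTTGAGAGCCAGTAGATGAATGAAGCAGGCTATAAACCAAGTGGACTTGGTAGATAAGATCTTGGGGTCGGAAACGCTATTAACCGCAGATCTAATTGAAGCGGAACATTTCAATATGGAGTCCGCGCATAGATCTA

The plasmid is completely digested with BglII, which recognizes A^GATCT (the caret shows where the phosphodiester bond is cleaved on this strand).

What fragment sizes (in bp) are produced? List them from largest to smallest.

BglII sites (AGATCT) start at positions 79, 110, 153.
BglII cuts after the first base of each site, so after positions 79, 110, 153.
Circular molecule, 3 cuts → 3 fragments:
  80–110 → 31 bp
  111–153 → 43 bp
  154–159 then 1–79 → 6 + 79 = 85 bp
Sorted largest to smallest: 85, 43, 31 bp.

85, 43, 31 bp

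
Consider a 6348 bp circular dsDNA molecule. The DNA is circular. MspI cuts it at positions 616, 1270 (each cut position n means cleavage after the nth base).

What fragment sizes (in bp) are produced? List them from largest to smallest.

Circular molecule, 2 cuts → 2 fragments:
  1270 − 616 = 654 bp
  wrap: 6348 − 1270 + 616 = 5694 bp
Sorted largest to smallest: 5694, 654 bp.

5694, 654 bp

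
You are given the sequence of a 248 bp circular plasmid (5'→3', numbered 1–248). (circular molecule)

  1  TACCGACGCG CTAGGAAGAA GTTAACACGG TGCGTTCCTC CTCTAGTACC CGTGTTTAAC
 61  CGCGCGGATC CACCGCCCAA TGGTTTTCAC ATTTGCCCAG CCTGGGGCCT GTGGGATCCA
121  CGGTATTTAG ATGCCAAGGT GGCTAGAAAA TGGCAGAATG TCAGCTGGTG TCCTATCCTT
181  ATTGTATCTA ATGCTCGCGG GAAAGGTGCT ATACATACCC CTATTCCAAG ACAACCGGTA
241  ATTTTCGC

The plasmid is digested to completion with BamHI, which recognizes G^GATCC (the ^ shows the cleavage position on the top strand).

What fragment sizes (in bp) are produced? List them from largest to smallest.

200, 48 bp

BamHI sites (GGATCC) start at positions 66, 114.
BamHI cuts after the first base of each site, so after positions 66, 114.
Circular molecule, 2 cuts → 2 fragments:
  67–114 → 48 bp
  115–248 then 1–66 → 134 + 66 = 200 bp
Sorted largest to smallest: 200, 48 bp.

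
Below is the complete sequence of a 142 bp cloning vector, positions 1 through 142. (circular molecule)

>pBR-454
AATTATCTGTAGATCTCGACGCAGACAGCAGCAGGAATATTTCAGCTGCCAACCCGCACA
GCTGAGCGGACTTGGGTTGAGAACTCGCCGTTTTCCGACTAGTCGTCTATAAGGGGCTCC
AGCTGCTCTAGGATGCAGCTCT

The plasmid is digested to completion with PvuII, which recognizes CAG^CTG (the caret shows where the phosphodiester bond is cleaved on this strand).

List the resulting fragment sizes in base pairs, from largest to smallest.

PvuII sites (CAGCTG) start at positions 43, 59, 120.
PvuII cuts after base 3 of each site, so after positions 45, 61, 122.
Circular molecule, 3 cuts → 3 fragments:
  46–61 → 16 bp
  62–122 → 61 bp
  123–142 then 1–45 → 20 + 45 = 65 bp
Sorted largest to smallest: 65, 61, 16 bp.

65, 61, 16 bp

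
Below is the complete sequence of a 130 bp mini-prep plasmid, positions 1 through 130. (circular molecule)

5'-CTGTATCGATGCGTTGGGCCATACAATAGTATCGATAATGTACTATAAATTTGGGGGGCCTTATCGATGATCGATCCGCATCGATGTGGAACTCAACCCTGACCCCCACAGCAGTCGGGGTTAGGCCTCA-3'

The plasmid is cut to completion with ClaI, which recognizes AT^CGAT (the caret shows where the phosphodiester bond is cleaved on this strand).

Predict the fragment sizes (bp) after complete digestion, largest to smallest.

55, 32, 26, 10, 7 bp

ClaI sites (ATCGAT) start at positions 5, 31, 63, 70, 80.
ClaI cuts after base 2 of each site, so after positions 6, 32, 64, 71, 81.
Circular molecule, 5 cuts → 5 fragments:
  7–32 → 26 bp
  33–64 → 32 bp
  65–71 → 7 bp
  72–81 → 10 bp
  82–130 then 1–6 → 49 + 6 = 55 bp
Sorted largest to smallest: 55, 32, 26, 10, 7 bp.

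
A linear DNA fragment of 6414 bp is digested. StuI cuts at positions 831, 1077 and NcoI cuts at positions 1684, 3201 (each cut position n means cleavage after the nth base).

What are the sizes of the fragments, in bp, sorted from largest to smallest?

3213, 1517, 831, 607, 246 bp

Combined cut positions (sorted): 831, 1077, 1684, 3201.
Linear molecule, 4 cuts → 5 fragments:
  831 − 0 = 831 bp
  1077 − 831 = 246 bp
  1684 − 1077 = 607 bp
  3201 − 1684 = 1517 bp
  6414 − 3201 = 3213 bp
Sorted largest to smallest: 3213, 1517, 831, 607, 246 bp.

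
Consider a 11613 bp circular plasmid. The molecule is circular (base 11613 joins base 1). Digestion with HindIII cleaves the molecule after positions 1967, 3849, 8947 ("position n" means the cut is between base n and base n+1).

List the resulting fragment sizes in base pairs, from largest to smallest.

5098, 4633, 1882 bp

Circular molecule, 3 cuts → 3 fragments:
  3849 − 1967 = 1882 bp
  8947 − 3849 = 5098 bp
  wrap: 11613 − 8947 + 1967 = 4633 bp
Sorted largest to smallest: 5098, 4633, 1882 bp.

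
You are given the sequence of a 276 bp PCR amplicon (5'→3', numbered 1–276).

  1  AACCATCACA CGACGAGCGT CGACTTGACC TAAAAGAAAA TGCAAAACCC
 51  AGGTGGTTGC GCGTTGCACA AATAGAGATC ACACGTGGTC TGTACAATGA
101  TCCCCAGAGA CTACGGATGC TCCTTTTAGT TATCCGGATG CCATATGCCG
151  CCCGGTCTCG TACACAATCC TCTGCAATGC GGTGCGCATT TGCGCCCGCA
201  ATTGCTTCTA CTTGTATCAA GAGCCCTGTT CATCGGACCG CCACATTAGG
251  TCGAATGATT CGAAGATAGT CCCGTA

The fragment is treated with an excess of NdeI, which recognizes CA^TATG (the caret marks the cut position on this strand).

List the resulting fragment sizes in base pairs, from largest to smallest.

143, 133 bp

The NdeI site (CATATG) starts at position 142.
NdeI cuts after base 2 of each site, so after position 143.
Linear molecule, 1 cut → 2 fragments:
  1–143 → 143 bp
  144–276 → 133 bp
Sorted largest to smallest: 143, 133 bp.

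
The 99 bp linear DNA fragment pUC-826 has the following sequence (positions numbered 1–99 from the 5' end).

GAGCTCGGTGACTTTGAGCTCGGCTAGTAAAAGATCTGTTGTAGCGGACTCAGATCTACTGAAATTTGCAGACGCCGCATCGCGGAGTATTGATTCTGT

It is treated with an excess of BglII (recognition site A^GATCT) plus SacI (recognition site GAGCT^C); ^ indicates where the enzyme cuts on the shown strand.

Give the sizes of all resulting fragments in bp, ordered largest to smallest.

BglII sites (AGATCT) start at positions 32, 52.
BglII cuts after the first base of each site, so after positions 32, 52.
SacI sites (GAGCTC) start at positions 1, 16.
SacI cuts after base 5 of each site (before the last base), so after positions 5, 20.
Combined cut positions: 5, 20, 32, 52.
Linear molecule, 4 cuts → 5 fragments:
  1–5 → 5 bp
  6–20 → 15 bp
  21–32 → 12 bp
  33–52 → 20 bp
  53–99 → 47 bp
Sorted largest to smallest: 47, 20, 15, 12, 5 bp.

47, 20, 15, 12, 5 bp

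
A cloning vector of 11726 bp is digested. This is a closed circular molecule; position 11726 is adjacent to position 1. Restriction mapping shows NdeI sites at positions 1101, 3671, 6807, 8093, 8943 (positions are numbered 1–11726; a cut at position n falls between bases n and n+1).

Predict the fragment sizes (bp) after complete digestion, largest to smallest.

Circular molecule, 5 cuts → 5 fragments:
  3671 − 1101 = 2570 bp
  6807 − 3671 = 3136 bp
  8093 − 6807 = 1286 bp
  8943 − 8093 = 850 bp
  wrap: 11726 − 8943 + 1101 = 3884 bp
Sorted largest to smallest: 3884, 3136, 2570, 1286, 850 bp.

3884, 3136, 2570, 1286, 850 bp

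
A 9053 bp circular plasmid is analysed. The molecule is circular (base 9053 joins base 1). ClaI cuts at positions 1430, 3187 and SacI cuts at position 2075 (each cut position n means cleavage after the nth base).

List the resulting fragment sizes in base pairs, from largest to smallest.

Combined cut positions (sorted): 1430, 2075, 3187.
Circular molecule, 3 cuts → 3 fragments:
  2075 − 1430 = 645 bp
  3187 − 2075 = 1112 bp
  wrap: 9053 − 3187 + 1430 = 7296 bp
Sorted largest to smallest: 7296, 1112, 645 bp.

7296, 1112, 645 bp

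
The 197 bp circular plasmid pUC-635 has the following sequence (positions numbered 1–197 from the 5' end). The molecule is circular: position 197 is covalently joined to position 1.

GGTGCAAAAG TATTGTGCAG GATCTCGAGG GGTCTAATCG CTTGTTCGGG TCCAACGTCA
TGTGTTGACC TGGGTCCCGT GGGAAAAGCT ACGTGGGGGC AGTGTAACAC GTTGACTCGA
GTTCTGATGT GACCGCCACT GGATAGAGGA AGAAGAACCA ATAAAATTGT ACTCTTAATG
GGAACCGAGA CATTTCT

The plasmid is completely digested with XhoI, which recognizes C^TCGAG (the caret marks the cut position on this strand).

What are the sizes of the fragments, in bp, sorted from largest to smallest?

105, 92 bp

XhoI sites (CTCGAG) start at positions 24, 116.
XhoI cuts after the first base of each site, so after positions 24, 116.
Circular molecule, 2 cuts → 2 fragments:
  25–116 → 92 bp
  117–197 then 1–24 → 81 + 24 = 105 bp
Sorted largest to smallest: 105, 92 bp.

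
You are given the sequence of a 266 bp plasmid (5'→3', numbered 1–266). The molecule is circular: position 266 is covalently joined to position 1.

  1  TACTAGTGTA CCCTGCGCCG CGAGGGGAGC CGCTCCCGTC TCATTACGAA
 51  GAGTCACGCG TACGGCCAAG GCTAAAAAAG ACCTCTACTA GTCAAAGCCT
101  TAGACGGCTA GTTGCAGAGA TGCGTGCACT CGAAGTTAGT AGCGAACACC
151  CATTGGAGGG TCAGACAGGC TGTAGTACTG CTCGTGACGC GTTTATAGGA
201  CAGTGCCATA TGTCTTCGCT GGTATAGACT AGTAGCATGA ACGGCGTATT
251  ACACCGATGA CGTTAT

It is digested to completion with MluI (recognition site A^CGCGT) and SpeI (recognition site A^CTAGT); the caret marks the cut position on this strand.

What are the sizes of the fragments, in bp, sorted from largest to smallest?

MluI sites (ACGCGT) start at positions 56, 187.
MluI cuts after the first base of each site, so after positions 56, 187.
SpeI sites (ACTAGT) start at positions 2, 87, 228.
SpeI cuts after the first base of each site, so after positions 2, 87, 228.
Combined cut positions: 2, 56, 87, 187, 228.
Circular molecule, 5 cuts → 5 fragments:
  3–56 → 54 bp
  57–87 → 31 bp
  88–187 → 100 bp
  188–228 → 41 bp
  229–266 then 1–2 → 38 + 2 = 40 bp
Sorted largest to smallest: 100, 54, 41, 40, 31 bp.

100, 54, 41, 40, 31 bp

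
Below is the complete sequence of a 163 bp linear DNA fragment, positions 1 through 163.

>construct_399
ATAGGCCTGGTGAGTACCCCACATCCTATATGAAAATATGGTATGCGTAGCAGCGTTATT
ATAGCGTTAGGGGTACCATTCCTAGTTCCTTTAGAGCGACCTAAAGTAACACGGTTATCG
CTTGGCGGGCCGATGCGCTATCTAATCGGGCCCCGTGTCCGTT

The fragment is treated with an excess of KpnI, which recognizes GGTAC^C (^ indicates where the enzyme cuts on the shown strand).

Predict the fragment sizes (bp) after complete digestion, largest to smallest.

87, 76 bp

The KpnI site (GGTACC) starts at position 72.
KpnI cuts after base 5 of each site (before the last base), so after position 76.
Linear molecule, 1 cut → 2 fragments:
  1–76 → 76 bp
  77–163 → 87 bp
Sorted largest to smallest: 87, 76 bp.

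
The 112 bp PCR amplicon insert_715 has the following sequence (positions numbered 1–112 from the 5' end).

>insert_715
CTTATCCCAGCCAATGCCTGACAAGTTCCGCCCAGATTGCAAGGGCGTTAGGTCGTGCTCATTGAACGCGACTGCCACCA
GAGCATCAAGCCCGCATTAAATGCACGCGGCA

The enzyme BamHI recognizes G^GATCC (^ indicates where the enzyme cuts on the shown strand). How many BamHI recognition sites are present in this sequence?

No occurrence of GGATCC is present in the sequence.
BamHI does not cut: 0 sites.

0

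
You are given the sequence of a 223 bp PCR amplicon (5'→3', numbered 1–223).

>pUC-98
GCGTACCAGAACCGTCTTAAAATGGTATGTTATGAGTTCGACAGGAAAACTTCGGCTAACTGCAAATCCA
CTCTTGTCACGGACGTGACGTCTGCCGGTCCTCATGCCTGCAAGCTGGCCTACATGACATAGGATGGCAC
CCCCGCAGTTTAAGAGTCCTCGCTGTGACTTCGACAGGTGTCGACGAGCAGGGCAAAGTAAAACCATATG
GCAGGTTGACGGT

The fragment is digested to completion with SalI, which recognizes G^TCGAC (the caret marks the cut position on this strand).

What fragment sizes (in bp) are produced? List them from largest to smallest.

The SalI site (GTCGAC) starts at position 180.
SalI cuts after the first base of each site, so after position 180.
Linear molecule, 1 cut → 2 fragments:
  1–180 → 180 bp
  181–223 → 43 bp
Sorted largest to smallest: 180, 43 bp.

180, 43 bp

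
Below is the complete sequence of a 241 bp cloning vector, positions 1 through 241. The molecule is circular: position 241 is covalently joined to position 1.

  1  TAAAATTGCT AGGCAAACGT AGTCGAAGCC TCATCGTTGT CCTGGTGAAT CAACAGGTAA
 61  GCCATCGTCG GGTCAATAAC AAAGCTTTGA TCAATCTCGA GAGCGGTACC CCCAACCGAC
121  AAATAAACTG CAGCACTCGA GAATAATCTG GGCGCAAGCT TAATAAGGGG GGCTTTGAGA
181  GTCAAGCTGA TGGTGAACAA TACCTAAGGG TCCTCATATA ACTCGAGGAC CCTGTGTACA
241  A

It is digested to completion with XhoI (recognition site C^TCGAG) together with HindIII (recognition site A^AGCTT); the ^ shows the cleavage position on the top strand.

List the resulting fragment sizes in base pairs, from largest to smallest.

XhoI sites (CTCGAG) start at positions 96, 136, 222.
XhoI cuts after the first base of each site, so after positions 96, 136, 222.
HindIII sites (AAGCTT) start at positions 82, 156.
HindIII cuts after the first base of each site, so after positions 82, 156.
Combined cut positions: 82, 96, 136, 156, 222.
Circular molecule, 5 cuts → 5 fragments:
  83–96 → 14 bp
  97–136 → 40 bp
  137–156 → 20 bp
  157–222 → 66 bp
  223–241 then 1–82 → 19 + 82 = 101 bp
Sorted largest to smallest: 101, 66, 40, 20, 14 bp.

101, 66, 40, 20, 14 bp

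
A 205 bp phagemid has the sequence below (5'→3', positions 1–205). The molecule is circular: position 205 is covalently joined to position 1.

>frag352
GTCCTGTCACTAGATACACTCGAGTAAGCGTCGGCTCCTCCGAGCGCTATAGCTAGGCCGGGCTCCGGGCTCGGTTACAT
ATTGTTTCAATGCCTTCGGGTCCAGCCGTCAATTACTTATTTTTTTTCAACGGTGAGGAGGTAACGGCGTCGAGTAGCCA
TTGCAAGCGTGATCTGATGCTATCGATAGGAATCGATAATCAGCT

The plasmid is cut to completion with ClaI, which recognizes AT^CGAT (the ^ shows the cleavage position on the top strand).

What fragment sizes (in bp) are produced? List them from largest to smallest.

195, 10 bp

ClaI sites (ATCGAT) start at positions 182, 192.
ClaI cuts after base 2 of each site, so after positions 183, 193.
Circular molecule, 2 cuts → 2 fragments:
  184–193 → 10 bp
  194–205 then 1–183 → 12 + 183 = 195 bp
Sorted largest to smallest: 195, 10 bp.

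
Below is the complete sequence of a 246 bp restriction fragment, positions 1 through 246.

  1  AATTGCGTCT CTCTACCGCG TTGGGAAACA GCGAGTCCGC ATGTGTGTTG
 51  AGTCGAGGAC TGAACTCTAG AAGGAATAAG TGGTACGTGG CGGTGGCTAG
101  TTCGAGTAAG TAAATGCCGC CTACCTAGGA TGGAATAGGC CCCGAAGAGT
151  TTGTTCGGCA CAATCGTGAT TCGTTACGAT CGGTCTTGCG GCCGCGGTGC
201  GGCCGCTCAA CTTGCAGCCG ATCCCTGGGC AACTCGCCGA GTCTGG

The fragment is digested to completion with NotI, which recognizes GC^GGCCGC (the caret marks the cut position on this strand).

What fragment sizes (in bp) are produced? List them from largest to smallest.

NotI sites (GCGGCCGC) start at positions 188, 199.
NotI cuts after base 2 of each site, so after positions 189, 200.
Linear molecule, 2 cuts → 3 fragments:
  1–189 → 189 bp
  190–200 → 11 bp
  201–246 → 46 bp
Sorted largest to smallest: 189, 46, 11 bp.

189, 46, 11 bp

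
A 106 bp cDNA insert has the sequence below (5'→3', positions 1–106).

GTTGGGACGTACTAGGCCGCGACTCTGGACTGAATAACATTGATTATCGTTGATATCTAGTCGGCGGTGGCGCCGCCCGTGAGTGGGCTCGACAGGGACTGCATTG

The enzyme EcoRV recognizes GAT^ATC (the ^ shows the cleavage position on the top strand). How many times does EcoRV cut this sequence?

1

GATATC occurs starting at position 52.
EcoRV cuts at 1 site.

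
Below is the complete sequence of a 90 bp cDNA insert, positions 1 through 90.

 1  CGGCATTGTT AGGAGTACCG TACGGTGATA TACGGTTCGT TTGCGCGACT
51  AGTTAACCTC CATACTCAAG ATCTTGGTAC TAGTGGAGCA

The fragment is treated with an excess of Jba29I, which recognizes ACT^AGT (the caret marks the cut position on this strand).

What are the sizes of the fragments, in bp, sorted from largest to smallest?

Jba29I sites (ACTAGT) start at positions 48, 79.
Jba29I cuts after base 3 of each site, so after positions 50, 81.
Linear molecule, 2 cuts → 3 fragments:
  1–50 → 50 bp
  51–81 → 31 bp
  82–90 → 9 bp
Sorted largest to smallest: 50, 31, 9 bp.

50, 31, 9 bp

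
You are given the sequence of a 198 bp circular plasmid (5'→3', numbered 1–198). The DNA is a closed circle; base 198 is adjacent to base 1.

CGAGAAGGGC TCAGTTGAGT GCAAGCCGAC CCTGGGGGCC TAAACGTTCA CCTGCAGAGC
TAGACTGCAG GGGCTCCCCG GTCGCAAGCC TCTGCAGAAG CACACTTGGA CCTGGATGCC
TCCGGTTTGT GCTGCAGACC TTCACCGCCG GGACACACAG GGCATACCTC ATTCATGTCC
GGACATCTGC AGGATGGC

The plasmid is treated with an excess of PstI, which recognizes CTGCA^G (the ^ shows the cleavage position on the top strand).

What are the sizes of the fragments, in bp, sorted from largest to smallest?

PstI sites (CTGCAG) start at positions 52, 65, 92, 132, 187.
PstI cuts after base 5 of each site (before the last base), so after positions 56, 69, 96, 136, 191.
Circular molecule, 5 cuts → 5 fragments:
  57–69 → 13 bp
  70–96 → 27 bp
  97–136 → 40 bp
  137–191 → 55 bp
  192–198 then 1–56 → 7 + 56 = 63 bp
Sorted largest to smallest: 63, 55, 40, 27, 13 bp.

63, 55, 40, 27, 13 bp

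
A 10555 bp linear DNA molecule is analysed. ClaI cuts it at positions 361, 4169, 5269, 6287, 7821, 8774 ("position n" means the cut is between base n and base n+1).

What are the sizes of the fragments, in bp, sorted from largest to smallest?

Linear molecule, 6 cuts → 7 fragments:
  361 − 0 = 361 bp
  4169 − 361 = 3808 bp
  5269 − 4169 = 1100 bp
  6287 − 5269 = 1018 bp
  7821 − 6287 = 1534 bp
  8774 − 7821 = 953 bp
  10555 − 8774 = 1781 bp
Sorted largest to smallest: 3808, 1781, 1534, 1100, 1018, 953, 361 bp.

3808, 1781, 1534, 1100, 1018, 953, 361 bp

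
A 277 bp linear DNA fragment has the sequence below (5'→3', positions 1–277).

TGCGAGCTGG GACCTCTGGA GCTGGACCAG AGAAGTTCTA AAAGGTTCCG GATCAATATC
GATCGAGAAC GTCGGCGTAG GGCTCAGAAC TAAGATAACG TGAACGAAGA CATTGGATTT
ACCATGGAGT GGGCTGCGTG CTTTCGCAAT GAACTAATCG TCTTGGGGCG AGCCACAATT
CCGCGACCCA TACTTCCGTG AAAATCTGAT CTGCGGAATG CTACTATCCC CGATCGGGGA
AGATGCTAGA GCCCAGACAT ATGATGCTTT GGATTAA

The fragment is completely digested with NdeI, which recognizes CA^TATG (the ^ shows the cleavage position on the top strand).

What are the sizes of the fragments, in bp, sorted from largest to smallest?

259, 18 bp

The NdeI site (CATATG) starts at position 258.
NdeI cuts after base 2 of each site, so after position 259.
Linear molecule, 1 cut → 2 fragments:
  1–259 → 259 bp
  260–277 → 18 bp
Sorted largest to smallest: 259, 18 bp.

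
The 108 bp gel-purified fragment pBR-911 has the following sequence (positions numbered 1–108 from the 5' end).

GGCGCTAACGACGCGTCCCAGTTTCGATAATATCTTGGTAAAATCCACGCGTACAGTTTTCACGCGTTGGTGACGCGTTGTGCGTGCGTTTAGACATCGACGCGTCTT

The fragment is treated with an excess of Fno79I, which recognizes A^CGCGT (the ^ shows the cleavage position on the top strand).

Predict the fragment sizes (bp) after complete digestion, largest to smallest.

Fno79I sites (ACGCGT) start at positions 11, 47, 62, 73, 100.
Fno79I cuts after the first base of each site, so after positions 11, 47, 62, 73, 100.
Linear molecule, 5 cuts → 6 fragments:
  1–11 → 11 bp
  12–47 → 36 bp
  48–62 → 15 bp
  63–73 → 11 bp
  74–100 → 27 bp
  101–108 → 8 bp
Sorted largest to smallest: 36, 27, 15, 11, 11, 8 bp.

36, 27, 15, 11, 11, 8 bp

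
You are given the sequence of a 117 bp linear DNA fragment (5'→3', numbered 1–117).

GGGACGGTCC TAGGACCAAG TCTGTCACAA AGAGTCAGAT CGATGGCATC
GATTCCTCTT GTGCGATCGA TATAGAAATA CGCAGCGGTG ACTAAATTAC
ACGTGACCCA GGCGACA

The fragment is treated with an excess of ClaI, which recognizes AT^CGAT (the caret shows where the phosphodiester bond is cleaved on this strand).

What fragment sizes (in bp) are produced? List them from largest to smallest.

ClaI sites (ATCGAT) start at positions 39, 48, 66.
ClaI cuts after base 2 of each site, so after positions 40, 49, 67.
Linear molecule, 3 cuts → 4 fragments:
  1–40 → 40 bp
  41–49 → 9 bp
  50–67 → 18 bp
  68–117 → 50 bp
Sorted largest to smallest: 50, 40, 18, 9 bp.

50, 40, 18, 9 bp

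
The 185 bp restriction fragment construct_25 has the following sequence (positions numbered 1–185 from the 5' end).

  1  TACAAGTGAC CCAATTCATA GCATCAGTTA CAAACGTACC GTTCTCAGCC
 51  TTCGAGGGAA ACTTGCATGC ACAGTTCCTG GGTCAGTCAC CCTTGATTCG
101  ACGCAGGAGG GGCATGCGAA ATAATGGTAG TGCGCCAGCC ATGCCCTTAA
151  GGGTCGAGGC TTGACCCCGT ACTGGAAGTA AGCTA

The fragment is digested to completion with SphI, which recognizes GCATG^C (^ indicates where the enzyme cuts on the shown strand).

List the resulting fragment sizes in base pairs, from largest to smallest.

SphI sites (GCATGC) start at positions 65, 112.
SphI cuts after base 5 of each site (before the last base), so after positions 69, 116.
Linear molecule, 2 cuts → 3 fragments:
  1–69 → 69 bp
  70–116 → 47 bp
  117–185 → 69 bp
Sorted largest to smallest: 69, 69, 47 bp.

69, 69, 47 bp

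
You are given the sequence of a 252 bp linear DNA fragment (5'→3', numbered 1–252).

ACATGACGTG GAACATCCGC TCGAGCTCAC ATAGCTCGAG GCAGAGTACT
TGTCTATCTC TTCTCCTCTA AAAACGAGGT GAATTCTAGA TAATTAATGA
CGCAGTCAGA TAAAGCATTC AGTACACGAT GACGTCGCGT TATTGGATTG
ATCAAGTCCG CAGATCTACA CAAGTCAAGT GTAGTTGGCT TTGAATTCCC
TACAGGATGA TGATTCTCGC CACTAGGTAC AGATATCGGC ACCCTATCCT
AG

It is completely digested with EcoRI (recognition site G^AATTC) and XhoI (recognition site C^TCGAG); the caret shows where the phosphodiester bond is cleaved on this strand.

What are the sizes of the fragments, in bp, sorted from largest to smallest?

112, 59, 46, 20, 15 bp

EcoRI sites (GAATTC) start at positions 81, 193.
EcoRI cuts after the first base of each site, so after positions 81, 193.
XhoI sites (CTCGAG) start at positions 20, 35.
XhoI cuts after the first base of each site, so after positions 20, 35.
Combined cut positions: 20, 35, 81, 193.
Linear molecule, 4 cuts → 5 fragments:
  1–20 → 20 bp
  21–35 → 15 bp
  36–81 → 46 bp
  82–193 → 112 bp
  194–252 → 59 bp
Sorted largest to smallest: 112, 59, 46, 20, 15 bp.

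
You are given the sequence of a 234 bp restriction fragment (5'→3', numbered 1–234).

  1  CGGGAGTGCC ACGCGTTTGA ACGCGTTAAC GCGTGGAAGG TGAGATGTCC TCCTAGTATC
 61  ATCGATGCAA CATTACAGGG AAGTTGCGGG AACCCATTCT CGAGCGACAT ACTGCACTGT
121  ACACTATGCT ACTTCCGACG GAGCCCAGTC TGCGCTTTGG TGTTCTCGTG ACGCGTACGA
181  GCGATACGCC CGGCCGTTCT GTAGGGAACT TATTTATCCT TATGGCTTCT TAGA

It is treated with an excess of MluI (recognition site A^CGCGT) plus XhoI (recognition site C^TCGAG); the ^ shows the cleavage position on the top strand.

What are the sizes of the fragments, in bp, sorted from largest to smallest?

MluI sites (ACGCGT) start at positions 11, 21, 29, 171.
MluI cuts after the first base of each site, so after positions 11, 21, 29, 171.
The XhoI site (CTCGAG) starts at position 99.
XhoI cuts after the first base of each site, so after position 99.
Combined cut positions: 11, 21, 29, 99, 171.
Linear molecule, 5 cuts → 6 fragments:
  1–11 → 11 bp
  12–21 → 10 bp
  22–29 → 8 bp
  30–99 → 70 bp
  100–171 → 72 bp
  172–234 → 63 bp
Sorted largest to smallest: 72, 70, 63, 11, 10, 8 bp.

72, 70, 63, 11, 10, 8 bp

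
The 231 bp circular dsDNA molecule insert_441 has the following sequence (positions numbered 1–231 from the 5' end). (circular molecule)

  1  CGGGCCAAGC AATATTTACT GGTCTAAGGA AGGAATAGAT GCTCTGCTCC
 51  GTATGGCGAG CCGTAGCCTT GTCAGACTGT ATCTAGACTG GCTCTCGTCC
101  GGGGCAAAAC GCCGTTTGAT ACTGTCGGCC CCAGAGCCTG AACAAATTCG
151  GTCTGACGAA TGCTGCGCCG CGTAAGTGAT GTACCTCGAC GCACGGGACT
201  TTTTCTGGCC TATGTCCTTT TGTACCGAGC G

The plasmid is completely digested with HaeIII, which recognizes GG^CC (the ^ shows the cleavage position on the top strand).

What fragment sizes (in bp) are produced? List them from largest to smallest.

HaeIII sites (GGCC) start at positions 3, 127, 207.
HaeIII cuts after base 2 of each site, so after positions 4, 128, 208.
Circular molecule, 3 cuts → 3 fragments:
  5–128 → 124 bp
  129–208 → 80 bp
  209–231 then 1–4 → 23 + 4 = 27 bp
Sorted largest to smallest: 124, 80, 27 bp.

124, 80, 27 bp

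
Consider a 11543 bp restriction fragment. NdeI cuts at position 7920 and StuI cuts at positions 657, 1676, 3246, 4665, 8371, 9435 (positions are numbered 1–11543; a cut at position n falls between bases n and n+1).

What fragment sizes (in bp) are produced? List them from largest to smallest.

3255, 2108, 1570, 1419, 1064, 1019, 657, 451 bp

Combined cut positions (sorted): 657, 1676, 3246, 4665, 7920, 8371, 9435.
Linear molecule, 7 cuts → 8 fragments:
  657 − 0 = 657 bp
  1676 − 657 = 1019 bp
  3246 − 1676 = 1570 bp
  4665 − 3246 = 1419 bp
  7920 − 4665 = 3255 bp
  8371 − 7920 = 451 bp
  9435 − 8371 = 1064 bp
  11543 − 9435 = 2108 bp
Sorted largest to smallest: 3255, 2108, 1570, 1419, 1064, 1019, 657, 451 bp.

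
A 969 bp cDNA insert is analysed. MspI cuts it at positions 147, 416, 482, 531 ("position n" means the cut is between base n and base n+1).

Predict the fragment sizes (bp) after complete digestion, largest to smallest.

438, 269, 147, 66, 49 bp

Linear molecule, 4 cuts → 5 fragments:
  147 − 0 = 147 bp
  416 − 147 = 269 bp
  482 − 416 = 66 bp
  531 − 482 = 49 bp
  969 − 531 = 438 bp
Sorted largest to smallest: 438, 269, 147, 66, 49 bp.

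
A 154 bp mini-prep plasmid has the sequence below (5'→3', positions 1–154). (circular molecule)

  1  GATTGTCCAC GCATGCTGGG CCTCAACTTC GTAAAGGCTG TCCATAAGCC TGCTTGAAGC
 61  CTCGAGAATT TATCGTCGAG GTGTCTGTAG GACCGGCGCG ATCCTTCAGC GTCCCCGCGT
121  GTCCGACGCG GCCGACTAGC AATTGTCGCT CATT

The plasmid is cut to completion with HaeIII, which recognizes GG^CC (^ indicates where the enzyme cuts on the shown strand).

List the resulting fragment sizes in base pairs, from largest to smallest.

HaeIII sites (GGCC) start at positions 19, 130.
HaeIII cuts after base 2 of each site, so after positions 20, 131.
Circular molecule, 2 cuts → 2 fragments:
  21–131 → 111 bp
  132–154 then 1–20 → 23 + 20 = 43 bp
Sorted largest to smallest: 111, 43 bp.

111, 43 bp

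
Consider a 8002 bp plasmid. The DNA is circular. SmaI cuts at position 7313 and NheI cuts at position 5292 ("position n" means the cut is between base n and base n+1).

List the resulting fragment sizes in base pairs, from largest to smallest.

Combined cut positions (sorted): 5292, 7313.
Circular molecule, 2 cuts → 2 fragments:
  7313 − 5292 = 2021 bp
  wrap: 8002 − 7313 + 5292 = 5981 bp
Sorted largest to smallest: 5981, 2021 bp.

5981, 2021 bp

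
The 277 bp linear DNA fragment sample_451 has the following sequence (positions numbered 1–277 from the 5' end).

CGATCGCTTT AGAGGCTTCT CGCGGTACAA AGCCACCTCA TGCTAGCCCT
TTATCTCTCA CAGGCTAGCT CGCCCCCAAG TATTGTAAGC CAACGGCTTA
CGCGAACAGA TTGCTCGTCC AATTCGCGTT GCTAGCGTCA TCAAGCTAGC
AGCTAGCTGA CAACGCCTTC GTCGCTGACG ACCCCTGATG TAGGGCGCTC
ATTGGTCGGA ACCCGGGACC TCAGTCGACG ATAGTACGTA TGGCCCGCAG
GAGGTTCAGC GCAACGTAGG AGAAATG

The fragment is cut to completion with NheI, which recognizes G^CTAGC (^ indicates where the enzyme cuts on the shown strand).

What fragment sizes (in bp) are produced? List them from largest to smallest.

NheI sites (GCTAGC) start at positions 42, 64, 131, 145, 152.
NheI cuts after the first base of each site, so after positions 42, 64, 131, 145, 152.
Linear molecule, 5 cuts → 6 fragments:
  1–42 → 42 bp
  43–64 → 22 bp
  65–131 → 67 bp
  132–145 → 14 bp
  146–152 → 7 bp
  153–277 → 125 bp
Sorted largest to smallest: 125, 67, 42, 22, 14, 7 bp.

125, 67, 42, 22, 14, 7 bp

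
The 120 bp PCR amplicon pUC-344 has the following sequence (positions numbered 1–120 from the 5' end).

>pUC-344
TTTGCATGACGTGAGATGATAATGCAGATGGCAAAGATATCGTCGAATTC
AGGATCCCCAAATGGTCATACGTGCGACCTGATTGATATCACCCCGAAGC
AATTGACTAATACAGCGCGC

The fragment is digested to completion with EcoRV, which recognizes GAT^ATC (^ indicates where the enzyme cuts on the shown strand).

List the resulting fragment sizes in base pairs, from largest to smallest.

49, 38, 33 bp

EcoRV sites (GATATC) start at positions 36, 85.
EcoRV cuts after base 3 of each site, so after positions 38, 87.
Linear molecule, 2 cuts → 3 fragments:
  1–38 → 38 bp
  39–87 → 49 bp
  88–120 → 33 bp
Sorted largest to smallest: 49, 38, 33 bp.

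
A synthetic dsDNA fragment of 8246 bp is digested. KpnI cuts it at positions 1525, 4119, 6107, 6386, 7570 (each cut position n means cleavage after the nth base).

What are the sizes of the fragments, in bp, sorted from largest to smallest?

2594, 1988, 1525, 1184, 676, 279 bp

Linear molecule, 5 cuts → 6 fragments:
  1525 − 0 = 1525 bp
  4119 − 1525 = 2594 bp
  6107 − 4119 = 1988 bp
  6386 − 6107 = 279 bp
  7570 − 6386 = 1184 bp
  8246 − 7570 = 676 bp
Sorted largest to smallest: 2594, 1988, 1525, 1184, 676, 279 bp.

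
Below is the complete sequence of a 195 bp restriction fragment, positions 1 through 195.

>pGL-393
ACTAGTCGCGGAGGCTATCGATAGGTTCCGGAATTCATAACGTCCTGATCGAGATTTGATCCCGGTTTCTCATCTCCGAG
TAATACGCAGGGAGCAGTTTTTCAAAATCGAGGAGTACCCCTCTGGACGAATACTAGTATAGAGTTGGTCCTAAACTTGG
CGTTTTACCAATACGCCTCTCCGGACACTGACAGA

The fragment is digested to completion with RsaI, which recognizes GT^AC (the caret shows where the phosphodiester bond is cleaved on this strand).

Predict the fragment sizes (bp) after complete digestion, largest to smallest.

116, 79 bp

The RsaI site (GTAC) starts at position 115.
RsaI cuts after base 2 of each site, so after position 116.
Linear molecule, 1 cut → 2 fragments:
  1–116 → 116 bp
  117–195 → 79 bp
Sorted largest to smallest: 116, 79 bp.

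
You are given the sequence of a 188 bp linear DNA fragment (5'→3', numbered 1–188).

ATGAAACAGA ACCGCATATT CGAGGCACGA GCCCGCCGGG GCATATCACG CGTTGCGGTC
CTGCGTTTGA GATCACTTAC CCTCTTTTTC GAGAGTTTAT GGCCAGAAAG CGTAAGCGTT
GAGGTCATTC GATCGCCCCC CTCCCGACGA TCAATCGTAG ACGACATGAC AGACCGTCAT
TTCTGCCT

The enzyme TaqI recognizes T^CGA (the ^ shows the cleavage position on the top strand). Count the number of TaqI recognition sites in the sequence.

TCGA occurs starting at positions 20, 89, 129.
TaqI cuts at 3 sites.

3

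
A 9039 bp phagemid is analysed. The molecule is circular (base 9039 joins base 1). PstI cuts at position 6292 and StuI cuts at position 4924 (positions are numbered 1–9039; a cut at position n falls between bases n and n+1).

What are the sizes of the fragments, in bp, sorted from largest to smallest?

Combined cut positions (sorted): 4924, 6292.
Circular molecule, 2 cuts → 2 fragments:
  6292 − 4924 = 1368 bp
  wrap: 9039 − 6292 + 4924 = 7671 bp
Sorted largest to smallest: 7671, 1368 bp.

7671, 1368 bp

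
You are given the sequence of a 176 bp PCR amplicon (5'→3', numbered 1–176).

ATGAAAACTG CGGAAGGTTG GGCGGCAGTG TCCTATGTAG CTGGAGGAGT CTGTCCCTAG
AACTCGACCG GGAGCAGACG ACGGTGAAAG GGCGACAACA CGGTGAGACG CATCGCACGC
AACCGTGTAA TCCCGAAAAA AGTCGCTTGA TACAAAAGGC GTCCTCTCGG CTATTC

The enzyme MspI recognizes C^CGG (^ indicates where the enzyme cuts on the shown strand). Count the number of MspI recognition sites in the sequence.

CCGG occurs starting at position 68.
MspI cuts at 1 site.

1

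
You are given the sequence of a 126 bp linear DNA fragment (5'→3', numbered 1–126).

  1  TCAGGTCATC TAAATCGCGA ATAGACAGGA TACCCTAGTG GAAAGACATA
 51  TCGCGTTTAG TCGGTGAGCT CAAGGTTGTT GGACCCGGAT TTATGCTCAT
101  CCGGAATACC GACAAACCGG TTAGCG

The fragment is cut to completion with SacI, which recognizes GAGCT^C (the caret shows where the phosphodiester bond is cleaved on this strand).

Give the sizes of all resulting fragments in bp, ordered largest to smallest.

The SacI site (GAGCTC) starts at position 66.
SacI cuts after base 5 of each site (before the last base), so after position 70.
Linear molecule, 1 cut → 2 fragments:
  1–70 → 70 bp
  71–126 → 56 bp
Sorted largest to smallest: 70, 56 bp.

70, 56 bp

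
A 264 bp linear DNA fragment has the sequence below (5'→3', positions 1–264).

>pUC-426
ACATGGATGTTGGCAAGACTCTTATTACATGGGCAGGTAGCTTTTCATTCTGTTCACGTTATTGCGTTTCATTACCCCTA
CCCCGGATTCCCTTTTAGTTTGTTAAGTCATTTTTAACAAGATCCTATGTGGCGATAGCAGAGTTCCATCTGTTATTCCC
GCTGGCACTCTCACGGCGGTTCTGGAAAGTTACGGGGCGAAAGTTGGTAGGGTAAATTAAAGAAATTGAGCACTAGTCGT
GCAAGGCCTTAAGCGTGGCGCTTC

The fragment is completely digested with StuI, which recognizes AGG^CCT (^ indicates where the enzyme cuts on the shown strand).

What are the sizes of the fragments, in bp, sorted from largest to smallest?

246, 18 bp

The StuI site (AGGCCT) starts at position 244.
StuI cuts after base 3 of each site, so after position 246.
Linear molecule, 1 cut → 2 fragments:
  1–246 → 246 bp
  247–264 → 18 bp
Sorted largest to smallest: 246, 18 bp.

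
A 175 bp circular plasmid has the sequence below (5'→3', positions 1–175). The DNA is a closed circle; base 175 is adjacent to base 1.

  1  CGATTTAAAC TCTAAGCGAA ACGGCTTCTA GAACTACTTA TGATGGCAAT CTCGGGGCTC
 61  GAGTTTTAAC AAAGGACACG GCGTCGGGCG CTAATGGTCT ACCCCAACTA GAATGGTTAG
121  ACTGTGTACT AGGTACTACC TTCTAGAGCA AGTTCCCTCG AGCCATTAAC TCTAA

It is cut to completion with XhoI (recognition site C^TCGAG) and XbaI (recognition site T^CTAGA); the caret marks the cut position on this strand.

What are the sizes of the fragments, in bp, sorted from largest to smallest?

84, 45, 31, 15 bp

XhoI sites (CTCGAG) start at positions 58, 157.
XhoI cuts after the first base of each site, so after positions 58, 157.
XbaI sites (TCTAGA) start at positions 27, 142.
XbaI cuts after the first base of each site, so after positions 27, 142.
Combined cut positions: 27, 58, 142, 157.
Circular molecule, 4 cuts → 4 fragments:
  28–58 → 31 bp
  59–142 → 84 bp
  143–157 → 15 bp
  158–175 then 1–27 → 18 + 27 = 45 bp
Sorted largest to smallest: 84, 45, 31, 15 bp.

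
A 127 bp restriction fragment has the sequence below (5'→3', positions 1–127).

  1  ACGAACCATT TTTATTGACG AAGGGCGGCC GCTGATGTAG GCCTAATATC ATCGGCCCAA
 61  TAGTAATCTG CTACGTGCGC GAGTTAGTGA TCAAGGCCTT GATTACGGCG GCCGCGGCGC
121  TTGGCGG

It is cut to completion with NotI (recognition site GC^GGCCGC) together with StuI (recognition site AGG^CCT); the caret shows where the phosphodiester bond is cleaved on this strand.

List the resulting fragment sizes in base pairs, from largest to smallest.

55, 26, 18, 15, 13 bp

NotI sites (GCGGCCGC) start at positions 25, 108.
NotI cuts after base 2 of each site, so after positions 26, 109.
StuI sites (AGGCCT) start at positions 39, 94.
StuI cuts after base 3 of each site, so after positions 41, 96.
Combined cut positions: 26, 41, 96, 109.
Linear molecule, 4 cuts → 5 fragments:
  1–26 → 26 bp
  27–41 → 15 bp
  42–96 → 55 bp
  97–109 → 13 bp
  110–127 → 18 bp
Sorted largest to smallest: 55, 26, 18, 15, 13 bp.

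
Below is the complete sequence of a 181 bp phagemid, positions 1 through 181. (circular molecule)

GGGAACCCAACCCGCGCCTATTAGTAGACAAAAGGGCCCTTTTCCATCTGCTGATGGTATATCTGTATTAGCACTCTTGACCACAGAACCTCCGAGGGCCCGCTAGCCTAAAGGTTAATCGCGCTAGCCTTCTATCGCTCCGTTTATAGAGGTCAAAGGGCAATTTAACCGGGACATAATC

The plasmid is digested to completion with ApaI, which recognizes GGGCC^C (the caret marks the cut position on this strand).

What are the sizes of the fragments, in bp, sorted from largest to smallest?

119, 62 bp

ApaI sites (GGGCCC) start at positions 34, 96.
ApaI cuts after base 5 of each site (before the last base), so after positions 38, 100.
Circular molecule, 2 cuts → 2 fragments:
  39–100 → 62 bp
  101–181 then 1–38 → 81 + 38 = 119 bp
Sorted largest to smallest: 119, 62 bp.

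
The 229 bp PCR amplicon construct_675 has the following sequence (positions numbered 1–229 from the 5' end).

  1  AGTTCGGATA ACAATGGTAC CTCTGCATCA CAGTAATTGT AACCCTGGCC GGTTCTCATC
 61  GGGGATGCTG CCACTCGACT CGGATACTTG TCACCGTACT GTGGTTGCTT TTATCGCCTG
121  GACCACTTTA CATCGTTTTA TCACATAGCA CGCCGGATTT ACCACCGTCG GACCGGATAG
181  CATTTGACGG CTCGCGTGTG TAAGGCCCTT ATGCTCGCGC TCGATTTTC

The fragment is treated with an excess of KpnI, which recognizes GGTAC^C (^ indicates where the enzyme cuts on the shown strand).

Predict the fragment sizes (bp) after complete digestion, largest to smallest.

The KpnI site (GGTACC) starts at position 16.
KpnI cuts after base 5 of each site (before the last base), so after position 20.
Linear molecule, 1 cut → 2 fragments:
  1–20 → 20 bp
  21–229 → 209 bp
Sorted largest to smallest: 209, 20 bp.

209, 20 bp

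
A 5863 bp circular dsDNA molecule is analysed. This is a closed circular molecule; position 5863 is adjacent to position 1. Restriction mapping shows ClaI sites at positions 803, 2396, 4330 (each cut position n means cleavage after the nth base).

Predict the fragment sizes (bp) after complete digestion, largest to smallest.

2336, 1934, 1593 bp

Circular molecule, 3 cuts → 3 fragments:
  2396 − 803 = 1593 bp
  4330 − 2396 = 1934 bp
  wrap: 5863 − 4330 + 803 = 2336 bp
Sorted largest to smallest: 2336, 1934, 1593 bp.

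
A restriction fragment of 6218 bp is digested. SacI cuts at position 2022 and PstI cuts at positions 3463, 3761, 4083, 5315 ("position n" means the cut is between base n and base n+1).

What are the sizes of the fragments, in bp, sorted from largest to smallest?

Combined cut positions (sorted): 2022, 3463, 3761, 4083, 5315.
Linear molecule, 5 cuts → 6 fragments:
  2022 − 0 = 2022 bp
  3463 − 2022 = 1441 bp
  3761 − 3463 = 298 bp
  4083 − 3761 = 322 bp
  5315 − 4083 = 1232 bp
  6218 − 5315 = 903 bp
Sorted largest to smallest: 2022, 1441, 1232, 903, 322, 298 bp.

2022, 1441, 1232, 903, 322, 298 bp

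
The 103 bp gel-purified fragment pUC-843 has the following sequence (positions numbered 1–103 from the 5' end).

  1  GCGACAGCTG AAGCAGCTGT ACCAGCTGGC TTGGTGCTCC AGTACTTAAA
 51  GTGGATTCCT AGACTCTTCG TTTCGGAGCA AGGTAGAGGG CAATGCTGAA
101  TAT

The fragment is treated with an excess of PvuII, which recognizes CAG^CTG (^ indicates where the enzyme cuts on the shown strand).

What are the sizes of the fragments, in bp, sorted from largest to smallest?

78, 9, 9, 7 bp

PvuII sites (CAGCTG) start at positions 5, 14, 23.
PvuII cuts after base 3 of each site, so after positions 7, 16, 25.
Linear molecule, 3 cuts → 4 fragments:
  1–7 → 7 bp
  8–16 → 9 bp
  17–25 → 9 bp
  26–103 → 78 bp
Sorted largest to smallest: 78, 9, 9, 7 bp.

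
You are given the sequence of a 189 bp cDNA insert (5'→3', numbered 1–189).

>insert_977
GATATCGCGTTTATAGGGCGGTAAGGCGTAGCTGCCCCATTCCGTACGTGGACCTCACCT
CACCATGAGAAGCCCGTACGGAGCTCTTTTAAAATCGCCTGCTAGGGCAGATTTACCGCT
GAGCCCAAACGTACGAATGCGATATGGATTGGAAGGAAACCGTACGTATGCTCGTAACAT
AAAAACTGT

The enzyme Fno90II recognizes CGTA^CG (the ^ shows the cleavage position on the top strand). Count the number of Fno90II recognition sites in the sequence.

CGTACG occurs starting at positions 43, 75, 130, 161.
Fno90II cuts at 4 sites.

4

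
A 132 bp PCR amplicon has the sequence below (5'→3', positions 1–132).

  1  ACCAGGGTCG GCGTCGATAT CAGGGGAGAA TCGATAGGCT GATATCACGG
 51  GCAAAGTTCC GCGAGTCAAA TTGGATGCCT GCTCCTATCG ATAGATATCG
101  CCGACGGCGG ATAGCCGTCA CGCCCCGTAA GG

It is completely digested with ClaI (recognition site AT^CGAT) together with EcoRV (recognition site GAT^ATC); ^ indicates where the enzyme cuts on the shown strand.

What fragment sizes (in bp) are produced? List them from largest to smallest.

ClaI sites (ATCGAT) start at positions 30, 87.
ClaI cuts after base 2 of each site, so after positions 31, 88.
EcoRV sites (GATATC) start at positions 16, 41, 94.
EcoRV cuts after base 3 of each site, so after positions 18, 43, 96.
Combined cut positions: 18, 31, 43, 88, 96.
Linear molecule, 5 cuts → 6 fragments:
  1–18 → 18 bp
  19–31 → 13 bp
  32–43 → 12 bp
  44–88 → 45 bp
  89–96 → 8 bp
  97–132 → 36 bp
Sorted largest to smallest: 45, 36, 18, 13, 12, 8 bp.

45, 36, 18, 13, 12, 8 bp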